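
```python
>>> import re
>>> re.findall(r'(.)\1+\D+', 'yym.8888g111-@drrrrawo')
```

['y', '8', '1']

A backreference is literal: `\1` must see the identical characters the first group matched.
Walking the string: at [0:4] match 'yym.', group 1 = 'y'; at [4:9] match '8888g', group 1 = '8'; at [9:22] match '111-@drrrrawo', group 1 = '1'.
`findall` collects group 1 from each match (3 total).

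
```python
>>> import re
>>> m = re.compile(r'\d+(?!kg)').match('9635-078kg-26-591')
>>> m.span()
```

A negative assertion filters positions out without eating any characters.
`re.match` only tries the pattern at the start of the string.
The match spans [0:4] → '9635'.

(0, 4)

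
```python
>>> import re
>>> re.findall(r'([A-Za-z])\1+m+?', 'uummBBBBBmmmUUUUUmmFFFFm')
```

A backreference is literal: `\1` must see the identical characters the first group matched.
Because there's exactly one group, `findall` drops the full match and keeps group 1 from each hit.

['u', 'B', 'U', 'F']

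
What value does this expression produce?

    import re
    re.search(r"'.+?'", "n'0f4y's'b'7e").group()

"'0f4y'"

The `?` after the quantifier makes it lazy — it takes as little as possible before letting the rest of the pattern try.
The match spans [1:7] → "'0f4y'".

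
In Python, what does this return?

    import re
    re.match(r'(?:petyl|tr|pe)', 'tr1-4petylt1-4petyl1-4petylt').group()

`match` is anchored at position 0; if the pattern doesn't fit there, it returns None.
The match spans [0:2] → 'tr'.

'tr'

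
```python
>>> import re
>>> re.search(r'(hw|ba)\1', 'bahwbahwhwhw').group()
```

`\1` is not a pattern — it's the concrete string captured by group 1, re-applied verbatim.
The match spans [6:10] → 'hwhw'.

'hwhw'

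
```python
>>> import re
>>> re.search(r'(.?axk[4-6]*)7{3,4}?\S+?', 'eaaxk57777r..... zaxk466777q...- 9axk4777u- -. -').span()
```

(1, 10)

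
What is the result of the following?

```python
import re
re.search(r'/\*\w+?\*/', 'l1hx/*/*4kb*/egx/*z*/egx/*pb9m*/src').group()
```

'/*4kb*/'

`search` walks the string left to right and returns the first match it finds.
The match spans [6:13] → '/*4kb*/'.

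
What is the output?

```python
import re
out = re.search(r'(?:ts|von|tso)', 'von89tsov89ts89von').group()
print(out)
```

Unlike `match`, `search` isn't anchored — it looks for the pattern anywhere in the string.
The match spans [0:3] → 'von'.

von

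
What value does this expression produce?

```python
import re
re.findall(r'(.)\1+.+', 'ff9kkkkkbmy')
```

['f']

A backreference is literal: `\1` must see the identical characters the first group matched.
With a single group, `findall` returns only what that group captured — 1 item.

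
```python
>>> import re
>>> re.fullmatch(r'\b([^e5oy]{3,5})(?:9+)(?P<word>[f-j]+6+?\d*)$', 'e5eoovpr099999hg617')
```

None

The pattern matches a word boundary (`\b`, zero-width); then 3 to 5 of any character except [e5oy] (captured); then one or more of a literal '9' (non-capturing group); then one or more of a character in [f-j], then one or more of the literal '6' (lazy), then zero or more of a digit (captured as 'word'); then anchored at the end.
For `fullmatch`, every character of the input must be accounted for by the pattern.
Here the string isn't matched end-to-end, so the call returns None.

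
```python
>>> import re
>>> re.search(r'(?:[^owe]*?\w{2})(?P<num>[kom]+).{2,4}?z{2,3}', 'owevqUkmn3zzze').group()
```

'vqUkmn3zzz'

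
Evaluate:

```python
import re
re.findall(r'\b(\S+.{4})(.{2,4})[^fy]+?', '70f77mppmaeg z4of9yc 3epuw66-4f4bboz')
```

[('70f77mppmaeg z4o', 'f9yc'), ('3epuw66-4f4b', 'bo')]

The pattern matches a word boundary (`\b`, zero-width); then one or more of a non-whitespace character, then exactly 4 of any character (captured); then 2 to 4 of any character (captured); then one or more of any character except [fy] (lazy).
Scanning left to right: at [0:21] match '70f77mppmaeg z4of9yc ', groups = ('70f77mppmaeg z4o', 'f9yc'); at [21:36] match '3epuw66-4f4bboz', groups = ('3epuw66-4f4b', 'bo').
Multiple groups make `findall` return tuples — one 2-tuple for each match.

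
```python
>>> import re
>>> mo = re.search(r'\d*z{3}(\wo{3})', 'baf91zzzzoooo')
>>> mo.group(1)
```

'zooo'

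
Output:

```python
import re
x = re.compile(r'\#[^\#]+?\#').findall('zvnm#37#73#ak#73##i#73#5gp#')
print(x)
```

['#37#', '#ak#', '#i#', '#5gp#']

Matches: at [4:8] → '#37#'; at [10:14] → '#ak#'; at [17:20] → '#i#'; at [22:27] → '#5gp#'.
No capturing groups, so `findall` returns the 4 full match strings.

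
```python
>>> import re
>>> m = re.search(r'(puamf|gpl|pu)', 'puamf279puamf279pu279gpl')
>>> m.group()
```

'puamf'

`|` is ordered: at each position the engine commits to the first alternative that works.
The match spans [0:5] → 'puamf'.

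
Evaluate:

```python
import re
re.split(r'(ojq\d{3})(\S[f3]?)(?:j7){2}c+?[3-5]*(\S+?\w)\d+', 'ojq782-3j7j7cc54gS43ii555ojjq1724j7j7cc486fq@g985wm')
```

['', 'ojq782', '-3', 'c5', 'gS43ii555ojjq1724j7j7cc486fq@g985wm']

The pattern matches the literal 'ojq', then exactly 3 of a digit (captured); then a non-whitespace character, then optionally one of [f3] (captured); then the literal 'j7' repeated 2 times, then one or more of the literal 'c' (lazy), then zero or more of a character in [3-5]; then one or more of a non-whitespace character (lazy), then a word character (captured); then one or more of a digit.
A non-greedy quantifier consumes as few characters as it can — just enough that the remainder of the pattern still matches from where it stops; whatever follows it matches normally.
Matches to split on: at [0:16] → 'ojq782-3j7j7cc54'.
The group in the pattern means `split` returns the separators' captures alongside the pieces.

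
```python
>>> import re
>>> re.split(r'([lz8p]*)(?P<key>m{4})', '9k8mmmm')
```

['9k', '8', 'mmmm', '']

The group in the pattern means `split` returns the separators' captures alongside the pieces.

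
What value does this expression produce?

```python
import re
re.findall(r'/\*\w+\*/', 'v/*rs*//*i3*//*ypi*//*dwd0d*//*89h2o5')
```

Since nothing is captured, `findall` lists the 4 matched substrings directly.

['/*rs*/', '/*i3*/', '/*ypi*/', '/*dwd0d*/']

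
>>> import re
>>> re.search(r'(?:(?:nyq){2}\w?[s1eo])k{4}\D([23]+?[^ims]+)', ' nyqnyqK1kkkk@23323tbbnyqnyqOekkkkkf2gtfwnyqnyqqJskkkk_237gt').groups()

('23323tbbnyqnyqOekkkkkf2gtfwnyqnyqqJ',)

The pattern matches the literal 'nyq' repeated 2 times, then optionally a word character, then one of [s1eo] (non-capturing group); then exactly 4 of the literal 'k', then a non-digit; then one or more of one of [23] (lazy), then one or more of any character except [ims] (captured).
`re.search` tries every starting position until one works.
The match spans [1:49] → 'nyqnyqK1kkkk@23323tbbnyqnyqOekkkkkf2gtfwnyqnyqqJ'.
Captured: group 1 = '23323tbbnyqnyqOekkkkkf2gtfwnyqnyqqJ'.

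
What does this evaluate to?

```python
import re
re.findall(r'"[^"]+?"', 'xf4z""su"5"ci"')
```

['"su"', '"ci"']

No capturing groups, so `findall` returns the 2 full match strings.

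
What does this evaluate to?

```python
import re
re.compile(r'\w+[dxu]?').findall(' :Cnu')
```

['Cnu']

Since nothing is captured, `findall` lists the 1 matched substring directly.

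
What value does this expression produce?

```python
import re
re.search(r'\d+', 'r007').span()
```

Pattern: one or more of a digit.
`search` walks the string left to right and returns the first match it finds.
The match spans [1:4] → '007'.

(1, 4)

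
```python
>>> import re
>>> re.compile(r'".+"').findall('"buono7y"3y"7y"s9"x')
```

Matches: at [0:18] → '"buono7y"3y"7y"s9"'.
With no groups in the pattern, `findall` gives back each whole match — 1 here.

['"buono7y"3y"7y"s9"']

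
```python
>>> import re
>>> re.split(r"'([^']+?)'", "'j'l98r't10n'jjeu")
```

Because the pattern has a capturing group, `split` also inserts each captured text between the pieces.

['', 'j', 'l98r', 't10n', 'jjeu']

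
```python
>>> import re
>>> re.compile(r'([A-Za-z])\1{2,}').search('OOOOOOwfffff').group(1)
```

The match spans [0:6] → 'OOOOOO'.
Captured: group 1 = 'O'.

'O'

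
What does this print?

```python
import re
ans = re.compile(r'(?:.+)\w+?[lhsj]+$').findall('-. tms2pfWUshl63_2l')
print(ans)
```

['-. tms2pfWUshl63_2l']

This matches one or more of any character (non-capturing group); then one or more of a word character (lazy), then one or more of one of [lhsj]; then anchored at the end.
Walking the string: at [0:19] → '-. tms2pfWUshl63_2l'.
No capturing groups, so `findall` returns the 1 full match string.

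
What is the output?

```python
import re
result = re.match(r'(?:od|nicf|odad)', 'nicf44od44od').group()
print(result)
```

nicf

With `match`, the pattern is implicitly anchored at the beginning.
The match spans [0:4] → 'nicf'.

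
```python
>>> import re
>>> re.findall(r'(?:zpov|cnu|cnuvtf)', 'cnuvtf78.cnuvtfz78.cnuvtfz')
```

['cnu', 'cnu', 'cnu']

`|` is ordered: at each position the engine commits to the first alternative that works.
Walking the string: at [0:3] → 'cnu'; at [9:12] → 'cnu'; at [19:22] → 'cnu'.
`findall` yields the raw match text (3 of them) because the pattern has no groups.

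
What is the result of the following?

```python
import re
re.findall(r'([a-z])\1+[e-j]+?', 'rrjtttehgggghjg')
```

['r', 't', 'g']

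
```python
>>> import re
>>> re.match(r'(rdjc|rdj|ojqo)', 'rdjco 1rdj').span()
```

(0, 4)

`re.match` only tries the pattern at the start of the string.
The match spans [0:4] → 'rdjc'.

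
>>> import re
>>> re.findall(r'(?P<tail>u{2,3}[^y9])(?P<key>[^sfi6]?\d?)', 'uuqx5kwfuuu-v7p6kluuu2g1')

This matches 2 to 3 of a literal 'u', then any character except [y9] (captured as 'tail'); then optionally any character except [sfi6], then optionally a digit (captured as 'key').
Scanning left to right: at [0:5] match 'uuqx5', groups = ('uuq', 'x5'); at [8:14] match 'uuu-v7', groups = ('uuu-', 'v7'); at [18:24] match 'uuu2g1', groups = ('uuu2', 'g1').
2 groups means each result is a tuple of 2 captured strings — 3 here.

[('uuq', 'x5'), ('uuu-', 'v7'), ('uuu2', 'g1')]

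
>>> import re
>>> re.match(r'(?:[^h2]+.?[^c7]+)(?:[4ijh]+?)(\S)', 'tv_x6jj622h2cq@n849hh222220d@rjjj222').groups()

This matches one or more of any character except [h2], then optionally any character, then one or more of any character except [c7] (non-capturing group); then one or more of one of [4ijh] (lazy) (non-capturing group); then a non-whitespace character (captured).
`match` is anchored at position 0; if the pattern doesn't fit there, it returns None.
The match spans [0:12] → 'tv_x6jj622h2'.
Captured: group 1 = '2'.

('2',)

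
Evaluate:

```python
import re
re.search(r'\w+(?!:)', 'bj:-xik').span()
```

The negative lookahead/lookbehind blocks any match where the forbidden context is present.
The match spans [0:1] → 'b'.

(0, 1)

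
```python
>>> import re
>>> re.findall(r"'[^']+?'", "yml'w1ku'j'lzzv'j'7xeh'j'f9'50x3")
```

["'w1ku'", "'lzzv'", "'7xeh'", "'f9'"]

With no groups in the pattern, `findall` gives back each whole match — 4 here.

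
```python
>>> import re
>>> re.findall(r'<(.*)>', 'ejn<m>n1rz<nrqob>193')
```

['m>n1rz<nrqob']

`findall` collects group 1 from the one match (1 total).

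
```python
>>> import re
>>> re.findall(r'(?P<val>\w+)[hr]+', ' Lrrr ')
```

With a single group, `findall` returns only what that group captured — 1 item.

['Lrr']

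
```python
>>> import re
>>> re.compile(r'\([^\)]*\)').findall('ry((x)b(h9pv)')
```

['((x)', '(h9pv)']

Walking the string: at [2:6] → '((x)'; at [7:13] → '(h9pv)'.
No capturing groups, so `findall` returns the 2 full match strings.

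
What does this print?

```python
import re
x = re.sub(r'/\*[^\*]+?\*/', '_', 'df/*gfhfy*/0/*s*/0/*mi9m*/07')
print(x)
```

Matches: at [2:11] → '/*gfhfy*/'; at [12:17] → '/*s*/'; at [18:26] → '/*mi9m*/'.
Every occurrence is swapped for '_'.

df_0_0_07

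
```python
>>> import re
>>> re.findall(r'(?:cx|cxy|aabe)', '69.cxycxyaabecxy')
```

Branches in `(...|...)` are attempted left-to-right; the first branch that allows the whole pattern to succeed is taken.
Since nothing is captured, `findall` lists the 4 matched substrings directly.

['cx', 'cx', 'aabe', 'cx']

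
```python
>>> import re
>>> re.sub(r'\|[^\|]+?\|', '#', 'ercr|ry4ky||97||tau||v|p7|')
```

'ercr####p7|'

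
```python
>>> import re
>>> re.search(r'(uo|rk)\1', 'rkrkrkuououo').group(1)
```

The match spans [0:4] → 'rkrk'.
Captured: group 1 = 'rk'.

'rk'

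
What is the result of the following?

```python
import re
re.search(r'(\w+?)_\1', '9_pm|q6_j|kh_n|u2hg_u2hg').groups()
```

After group 1 captures some text, `\1` only succeeds where that same text appears again.
Unlike `match`, `search` isn't anchored — it looks for the pattern anywhere in the string.
The match spans [15:24] → 'u2hg_u2hg'.
Captured: group 1 = 'u2hg'.

('u2hg',)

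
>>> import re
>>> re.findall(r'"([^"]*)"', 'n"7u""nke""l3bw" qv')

['7u', 'nke', 'l3bw']

Matches: at [1:5] match '"7u"', group 1 = '7u'; at [5:10] match '"nke"', group 1 = 'nke'; at [10:16] match '"l3bw"', group 1 = 'l3bw'.
`findall` collects group 1 from each match (3 total).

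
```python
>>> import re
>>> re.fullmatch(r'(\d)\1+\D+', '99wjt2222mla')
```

`\1` is not a pattern — it's the concrete string captured by group 1, re-applied verbatim.
`fullmatch` succeeds only if the pattern covers the string from start to end.
Here the pattern can't cover the whole string, so the call returns None.

None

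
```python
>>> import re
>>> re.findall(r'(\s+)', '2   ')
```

The pattern matches one or more of whitespace (captured).
Walking the string: at [1:4] match '   ', group 1 = '   '.
With a single group, `findall` returns only what that group captured — 1 item.

['   ']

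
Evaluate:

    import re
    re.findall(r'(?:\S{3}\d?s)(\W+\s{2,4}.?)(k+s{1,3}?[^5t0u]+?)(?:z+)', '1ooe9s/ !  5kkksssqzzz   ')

With the lazy modifier that quantifier settles for the fewest repetitions that let the rest of the pattern succeed (the atoms after it are unaffected and can still be greedy).
Multiple groups make `findall` return tuples — one 2-tuple for the one match.

[('/ !  5', 'kkksssq')]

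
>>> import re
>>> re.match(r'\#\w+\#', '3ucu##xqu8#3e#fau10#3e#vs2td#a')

None

`re.match` won't scan ahead — the pattern has to work from the very first character.
Here position 0 doesn't satisfy it, so the call returns None.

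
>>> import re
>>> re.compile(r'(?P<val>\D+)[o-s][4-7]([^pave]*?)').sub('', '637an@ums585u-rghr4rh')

Pattern: one or more of a non-digit (captured as 'val'); then a character in [o-s], then a character in [4-7]; then zero or more of any character except [pave] (lazy) (captured).
With the lazy modifier that quantifier settles for the fewest repetitions that let the rest of the pattern succeed (the atoms after it are unaffected and can still be greedy).
Matches: at [3:10] → 'an@ums5'; at [12:19] → 'u-rghr4'.
Each match is replaced by ''.

'63785rh'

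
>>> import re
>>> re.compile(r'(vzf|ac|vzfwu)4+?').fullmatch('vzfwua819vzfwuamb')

`fullmatch` succeeds only if the pattern covers the string from start to end.
Here the string isn't matched end-to-end, so the call returns None.

None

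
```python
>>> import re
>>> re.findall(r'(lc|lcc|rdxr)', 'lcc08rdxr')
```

['lc', 'rdxr']

Branches in `(...|...)` are attempted left-to-right; the first branch that allows the whole pattern to succeed is taken.
Walking the string: at [0:2] match 'lc', group 1 = 'lc'; at [5:9] match 'rdxr', group 1 = 'rdxr'.
`findall` collects group 1 from each match (2 total).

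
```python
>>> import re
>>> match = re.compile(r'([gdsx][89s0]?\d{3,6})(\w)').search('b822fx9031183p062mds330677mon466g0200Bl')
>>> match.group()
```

'x9031183p'

The match spans [5:14] → 'x9031183p'.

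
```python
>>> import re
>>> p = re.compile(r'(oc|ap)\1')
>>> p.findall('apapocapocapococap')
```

['ap', 'oc']

`\1` is not a pattern — it's the concrete string captured by group 1, re-applied verbatim.
Walking the string: at [0:4] match 'apap', group 1 = 'ap'; at [12:16] match 'ococ', group 1 = 'oc'.
`findall` collects group 1 from each match (2 total).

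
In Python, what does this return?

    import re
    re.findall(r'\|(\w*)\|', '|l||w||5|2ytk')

['l', 'w', '5']

One capturing group, so `findall` returns just the captured substring from each match — 3 in all.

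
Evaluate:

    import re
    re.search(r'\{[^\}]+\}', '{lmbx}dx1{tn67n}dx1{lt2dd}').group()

'{lmbx}'

`re.search` tries every starting position until one works.
The match spans [0:6] → '{lmbx}'.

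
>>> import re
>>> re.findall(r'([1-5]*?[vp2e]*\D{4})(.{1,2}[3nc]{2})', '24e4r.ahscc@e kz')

The pattern matches zero or more of a character in [1-5] (lazy), then zero or more of one of [vp2e], then exactly 4 of a non-digit (captured); then 1 to 2 of any character, then exactly 2 of one of [3nc] (captured).
Scanning left to right: at [3:11] match '4r.ahscc', groups = ('4r.ah', 'scc').
`findall` packs the 2 group values into a tuple for every match.

[('4r.ah', 'scc')]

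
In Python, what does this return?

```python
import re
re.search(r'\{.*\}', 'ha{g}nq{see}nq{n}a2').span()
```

(2, 17)

`re.search` scans for the first position where the pattern succeeds.
The match spans [2:17] → '{g}nq{see}nq{n}'.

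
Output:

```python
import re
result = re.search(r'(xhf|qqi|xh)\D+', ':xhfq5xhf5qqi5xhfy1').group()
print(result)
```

xhfq

The match spans [1:5] → 'xhfq'.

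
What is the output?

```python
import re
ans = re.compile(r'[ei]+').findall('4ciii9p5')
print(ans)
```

['iii']

The pattern matches one or more of one of [ei].
Walking the string: at [2:5] → 'iii'.
`findall` yields the raw match text (1 of them) because the pattern has no groups.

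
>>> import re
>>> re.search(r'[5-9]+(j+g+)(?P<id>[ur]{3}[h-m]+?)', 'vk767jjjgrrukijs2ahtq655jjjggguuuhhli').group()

'767jjjgrruk'

Pattern: one or more of a character in [5-9]; then one or more of a literal 'j', then one or more of the literal 'g' (captured); then exactly 3 of one of [ur], then one or more of a character in [h-m] (lazy) (captured as 'id').
A `+?`/`*?`/`{m,n}?` starts at its minimum and grows only as far as needed for what follows to match.
Unlike `match`, `search` isn't anchored — it looks for the pattern anywhere in the string.
The match spans [2:13] → '767jjjgrruk'.
Captured: group 1 = 'jjjg', group 2 = 'rruk'.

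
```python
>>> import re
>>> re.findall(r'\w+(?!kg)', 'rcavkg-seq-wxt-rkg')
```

The negative lookaround is zero-width — it rules out positions where the adjacent text would match, without consuming anything.
No capturing groups, so `findall` returns the 4 full match strings.

['rcavkg', 'seq', 'wxt', 'rkg']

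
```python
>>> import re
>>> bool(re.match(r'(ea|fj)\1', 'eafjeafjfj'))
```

`re.match` won't scan ahead — the pattern has to work from the very first character.
Here the pattern fails at index 0, so the call returns None, and `bool(None)` is False.

False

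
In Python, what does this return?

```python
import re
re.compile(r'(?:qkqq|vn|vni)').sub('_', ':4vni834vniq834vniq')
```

':4_i834_iq834_iq'

Alternation isn't longest-match — the leftmost alternative that fits at this position is chosen.
Each match is replaced by '_'.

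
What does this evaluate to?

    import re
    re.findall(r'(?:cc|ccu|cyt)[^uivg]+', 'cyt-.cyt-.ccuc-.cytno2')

['cyt-.cyt-.cc', 'cytno2']

`findall` yields the raw match text (2 of them) because the pattern has no groups.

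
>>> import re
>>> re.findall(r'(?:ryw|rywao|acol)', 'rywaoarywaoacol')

Branches in `(...|...)` are attempted left-to-right; the first branch that allows the whole pattern to succeed is taken.
`findall` yields the raw match text (3 of them) because the pattern has no groups.

['ryw', 'ryw', 'acol']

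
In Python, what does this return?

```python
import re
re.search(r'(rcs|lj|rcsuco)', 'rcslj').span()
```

The match spans [0:3] → 'rcs'.

(0, 3)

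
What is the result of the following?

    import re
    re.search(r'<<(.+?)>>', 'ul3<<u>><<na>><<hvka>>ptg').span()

(3, 8)

A `+?`/`*?`/`{m,n}?` starts at its minimum and grows only as far as needed for what follows to match.
The match spans [3:8] → '<<u>>'.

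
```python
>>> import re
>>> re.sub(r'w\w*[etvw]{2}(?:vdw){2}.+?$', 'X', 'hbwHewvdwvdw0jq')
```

Pattern: a literal 'w', then zero or more of a word character, then exactly 2 of one of [etvw]; then the literal 'vdw' repeated 2 times, then one or more of any character (lazy); then anchored at the end.
Matches: at [2:15] → 'wHewvdwvdw0jq'.
`sub` substitutes 'X' at each match site.

'hbX'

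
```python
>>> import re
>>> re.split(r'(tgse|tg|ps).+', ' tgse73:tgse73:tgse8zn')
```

[' ', 'tgse', '']

Alternation isn't longest-match — the leftmost alternative that fits at this position is chosen.
Matches to split on: at [1:22] → 'tgse73:tgse73:tgse8zn'.
`re.split` interleaves the captured-group text with the surrounding fragments.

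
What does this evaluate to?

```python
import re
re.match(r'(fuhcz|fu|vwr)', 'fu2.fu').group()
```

'fu'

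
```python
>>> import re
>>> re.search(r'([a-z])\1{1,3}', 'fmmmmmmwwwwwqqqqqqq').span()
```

After group 1 captures some text, `\1` only succeeds where that same text appears again.
`re.search` tries every starting position until one works.
The match spans [1:5] → 'mmmm'.
Captured: group 1 = 'm'.

(1, 5)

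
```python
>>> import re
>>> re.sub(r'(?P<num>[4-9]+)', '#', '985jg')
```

The pattern matches one or more of a character in [4-9] (captured as 'num').
Matches: at [0:3] → '985'.
`sub` substitutes '#' at each match site.

'#jg'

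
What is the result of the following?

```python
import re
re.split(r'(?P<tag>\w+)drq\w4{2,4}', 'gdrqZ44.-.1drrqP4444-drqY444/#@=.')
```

This matches one or more of a word character (captured as 'tag'); then the literal 'drq', then a word character, then 2 to 4 of the literal '4'.
Matches to split on: at [0:7] → 'gdrqZ44'.
The group in the pattern means `split` returns the separators' captures alongside the pieces.

['', 'g', '.-.1drrqP4444-drqY444/#@=.']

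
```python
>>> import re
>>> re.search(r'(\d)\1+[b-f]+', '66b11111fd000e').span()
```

(0, 3)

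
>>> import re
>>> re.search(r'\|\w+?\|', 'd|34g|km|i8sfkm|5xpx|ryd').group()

`search` walks the string left to right and returns the first match it finds.
The match spans [1:6] → '|34g|'.

'|34g|'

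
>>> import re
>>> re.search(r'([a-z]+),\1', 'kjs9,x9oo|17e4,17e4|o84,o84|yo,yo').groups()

('yo',)

`\1` has to match the exact text group 1 already captured.
`search` walks the string left to right and returns the first match it finds.
The match spans [28:33] → 'yo,yo'.
Captured: group 1 = 'yo'.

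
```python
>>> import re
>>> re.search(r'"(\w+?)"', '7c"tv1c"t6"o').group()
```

`re.search` tries every starting position until one works.
The match spans [2:8] → '"tv1c"'.
Captured: group 1 = 'tv1c'.

'"tv1c"'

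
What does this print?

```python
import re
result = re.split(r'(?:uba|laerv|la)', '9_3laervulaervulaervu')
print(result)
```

['9_3', 'u', 'u', 'u']

Alternation tries branches left to right and keeps the first one that lets the overall match succeed at that position.
`split` removes every match and returns the 4 fragments in between.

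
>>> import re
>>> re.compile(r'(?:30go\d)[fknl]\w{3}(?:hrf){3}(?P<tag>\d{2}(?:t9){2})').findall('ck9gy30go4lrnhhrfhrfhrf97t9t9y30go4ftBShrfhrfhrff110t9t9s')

['97t9t9']

Pattern: the literal '30', then the literal 'go', then a digit (non-capturing group); then one of [fknl], then exactly 3 of a word character, then the literal 'hrf' repeated 3 times; then exactly 2 of a digit, then the literal 't9' repeated 2 times (captured as 'tag').
With a single group, `findall` returns only what that group captured — 1 item.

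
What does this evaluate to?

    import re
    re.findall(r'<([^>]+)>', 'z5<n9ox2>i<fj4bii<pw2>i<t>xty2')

Because there's exactly one group, `findall` drops the full match and keeps group 1 from each hit.

['n9ox2', 'fj4bii<pw2', 't']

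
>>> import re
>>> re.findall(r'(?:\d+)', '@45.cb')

['45']

This matches one or more of a digit (non-capturing group).
Matches: at [1:3] → '45'.
With no groups in the pattern, `findall` gives back each whole match — 1 here.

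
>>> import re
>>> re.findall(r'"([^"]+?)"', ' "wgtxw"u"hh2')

['wgtxw']

`findall` collects group 1 from the one match (1 total).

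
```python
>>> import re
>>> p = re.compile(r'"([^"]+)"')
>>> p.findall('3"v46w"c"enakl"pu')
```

['v46w', 'enakl']

Walking the string: at [1:7] match '"v46w"', group 1 = 'v46w'; at [8:15] match '"enakl"', group 1 = 'enakl'.
`findall` collects group 1 from each match (2 total).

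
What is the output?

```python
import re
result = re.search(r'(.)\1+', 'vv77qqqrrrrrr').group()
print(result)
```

vv

The backreference `\1` re-matches whatever the first group consumed, character for character.
The match spans [0:2] → 'vv'.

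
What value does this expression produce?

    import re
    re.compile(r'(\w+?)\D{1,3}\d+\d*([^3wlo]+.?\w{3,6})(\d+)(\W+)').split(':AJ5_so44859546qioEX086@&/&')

The `?` after the quantifier makes it lazy — it takes as little as possible before letting the rest of the pattern try.
Because the pattern has a capturing group, `split` also inserts each captured text between the pieces.

[':', 'AJ5', 'qioEX08', '6', '@&/&', '']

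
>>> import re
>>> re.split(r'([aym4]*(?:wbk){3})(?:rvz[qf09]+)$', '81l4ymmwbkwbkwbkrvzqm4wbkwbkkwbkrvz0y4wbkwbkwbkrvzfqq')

['81l4ymmwbkwbkwbkrvzqm4wbkwbkkwbkrvz0', 'y4wbkwbkwbk', '']

Because the pattern has a capturing group, `split` also inserts each captured text between the pieces.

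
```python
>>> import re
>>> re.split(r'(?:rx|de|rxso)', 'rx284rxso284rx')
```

['', '284', 'so284', '']

Alternation isn't longest-match — the leftmost alternative that fits at this position is chosen.
`split` removes every match and returns the 4 fragments in between.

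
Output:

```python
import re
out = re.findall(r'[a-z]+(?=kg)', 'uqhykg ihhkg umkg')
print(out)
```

['uqhy', 'ihh', 'um']

The `(?=…)`/`(?<=…)` assertion just peeks at neighbouring text; it doesn't advance the match position.
Walking the string: at [0:4] → 'uqhy'; at [7:10] → 'ihh'; at [13:15] → 'um'.
With no groups in the pattern, `findall` gives back each whole match — 3 here.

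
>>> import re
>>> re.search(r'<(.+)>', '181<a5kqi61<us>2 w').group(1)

'a5kqi61<us'

`search` walks the string left to right and returns the first match it finds.
The match spans [3:15] → '<a5kqi61<us>'.
Captured: group 1 = 'a5kqi61<us'.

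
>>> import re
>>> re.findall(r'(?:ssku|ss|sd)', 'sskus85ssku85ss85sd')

['ssku', 'ssku', 'ss', 'sd']

Alternation tries branches left to right and keeps the first one that lets the overall match succeed at that position.
Scanning left to right: at [0:4] → 'ssku'; at [7:11] → 'ssku'; at [13:15] → 'ss'; at [17:19] → 'sd'.
No capturing groups, so `findall` returns the 4 full match strings.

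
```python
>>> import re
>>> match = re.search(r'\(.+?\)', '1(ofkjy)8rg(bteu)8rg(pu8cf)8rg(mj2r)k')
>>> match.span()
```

A non-greedy quantifier consumes as few characters as it can — just enough that the remainder of the pattern still matches from where it stops; whatever follows it matches normally.
`re.search` scans for the first position where the pattern succeeds.
The match spans [1:8] → '(ofkjy)'.

(1, 8)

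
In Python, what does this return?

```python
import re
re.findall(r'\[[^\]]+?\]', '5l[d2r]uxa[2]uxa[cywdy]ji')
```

['[d2r]', '[2]', '[cywdy]']

`findall` yields the raw match text (3 of them) because the pattern has no groups.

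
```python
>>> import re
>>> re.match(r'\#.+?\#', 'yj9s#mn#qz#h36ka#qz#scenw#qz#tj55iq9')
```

With `match`, the pattern is implicitly anchored at the beginning.
Here position 0 doesn't satisfy it, so the call returns None.

None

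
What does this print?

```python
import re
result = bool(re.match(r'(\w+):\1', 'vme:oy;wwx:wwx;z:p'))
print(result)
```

False

`\1` is not a pattern — it's the concrete string captured by group 1, re-applied verbatim.
`re.match` only tries the pattern at the start of the string.
Here the pattern fails at index 0, so the call returns None, and `bool(None)` is False.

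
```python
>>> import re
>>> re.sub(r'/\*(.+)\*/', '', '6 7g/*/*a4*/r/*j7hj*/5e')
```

'6 7g5e'

Matches: at [4:21] → '/*/*a4*/r/*j7hj*/'.
`sub` substitutes '' at each match site.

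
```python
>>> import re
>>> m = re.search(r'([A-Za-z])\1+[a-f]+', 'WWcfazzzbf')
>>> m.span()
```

The backreference `\1` re-matches whatever the first group consumed, character for character.
Unlike `match`, `search` isn't anchored — it looks for the pattern anywhere in the string.
The match spans [0:5] → 'WWcfa'.
Captured: group 1 = 'W'.

(0, 5)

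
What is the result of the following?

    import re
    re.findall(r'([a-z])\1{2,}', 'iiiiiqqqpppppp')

['i', 'q', 'p']

`\1` is not a pattern — it's the concrete string captured by group 1, re-applied verbatim.
Matches: at [0:5] match 'iiiii', group 1 = 'i'; at [5:8] match 'qqq', group 1 = 'q'; at [8:14] match 'pppppp', group 1 = 'p'.
`findall` collects group 1 from each match (3 total).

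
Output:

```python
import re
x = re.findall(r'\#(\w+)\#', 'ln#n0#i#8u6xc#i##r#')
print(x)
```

['n0', '8u6xc', 'r']

Scanning left to right: at [2:6] match '#n0#', group 1 = 'n0'; at [7:14] match '#8u6xc#', group 1 = '8u6xc'; at [16:19] match '#r#', group 1 = 'r'.
`findall` collects group 1 from each match (3 total).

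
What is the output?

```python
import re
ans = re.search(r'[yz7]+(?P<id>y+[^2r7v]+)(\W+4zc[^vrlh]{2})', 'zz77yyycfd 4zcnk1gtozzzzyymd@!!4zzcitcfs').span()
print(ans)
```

The match spans [0:16] → 'zz77yyycfd 4zcnk'.

(0, 16)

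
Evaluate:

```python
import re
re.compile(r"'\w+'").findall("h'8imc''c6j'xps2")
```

Since nothing is captured, `findall` lists the 2 matched substrings directly.

["'8imc'", "'c6j'"]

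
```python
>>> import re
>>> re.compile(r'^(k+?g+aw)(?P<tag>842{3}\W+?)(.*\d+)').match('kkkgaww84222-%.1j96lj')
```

None

The pattern matches anchored at the start of the string; then one or more of the literal 'k' (lazy), then one or more of a literal 'g', then the literal 'aw' (captured); then the literal '84', then exactly 3 of the literal '2', then one or more of a non-word character (lazy) (captured as 'tag'); then zero or more of any character, then one or more of a digit (captured).
`re.match` only tries the pattern at the start of the string.
Here position 0 doesn't satisfy it, so the call returns None.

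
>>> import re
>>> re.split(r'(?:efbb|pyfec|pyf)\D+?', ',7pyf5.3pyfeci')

[',7pyf5.3', '']

The regex engine tests alternatives in the order written; an earlier branch that matches wins even if a later one would match more.
Matches to split on: at [8:14] → 'pyfeci'.
Each match becomes a cut point; 2 segments remain.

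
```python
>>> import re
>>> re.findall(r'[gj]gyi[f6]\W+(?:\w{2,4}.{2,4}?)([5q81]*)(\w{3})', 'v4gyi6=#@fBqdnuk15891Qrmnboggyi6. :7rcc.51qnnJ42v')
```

Lazy quantifiers expand one character at a time until the remainder of the pattern can match.
With 2 capturing groups, `findall` returns a 2-tuple per match.

[('1q', 'nnJ')]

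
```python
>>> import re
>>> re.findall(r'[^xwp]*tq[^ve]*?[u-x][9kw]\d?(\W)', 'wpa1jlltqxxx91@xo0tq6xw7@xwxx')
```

['@', '@']

Lazy quantifiers expand one character at a time until the remainder of the pattern can match.
Because there's exactly one group, `findall` drops the full match and keeps group 1 from each hit.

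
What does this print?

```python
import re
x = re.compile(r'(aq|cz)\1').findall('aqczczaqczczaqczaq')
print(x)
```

After group 1 captures some text, `\1` only succeeds where that same text appears again.
Walking the string: at [2:6] match 'czcz', group 1 = 'cz'; at [8:12] match 'czcz', group 1 = 'cz'.
`findall` collects group 1 from each match (2 total).

['cz', 'cz']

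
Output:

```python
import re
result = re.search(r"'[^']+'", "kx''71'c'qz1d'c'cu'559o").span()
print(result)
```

(3, 7)

The match spans [3:7] → "'71'".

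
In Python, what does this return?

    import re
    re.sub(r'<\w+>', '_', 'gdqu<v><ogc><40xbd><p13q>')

Matches: at [4:7] → '<v>'; at [7:12] → '<ogc>'; at [12:19] → '<40xbd>'; at [19:25] → '<p13q>'.
`sub` substitutes '_' at each match site.

'gdqu____'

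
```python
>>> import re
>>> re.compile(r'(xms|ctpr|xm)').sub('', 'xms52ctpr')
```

'52'

Alternation isn't longest-match — the leftmost alternative that fits at this position is chosen.
Matches: at [0:3] → 'xms'; at [5:9] → 'ctpr'.
Each match is replaced by ''.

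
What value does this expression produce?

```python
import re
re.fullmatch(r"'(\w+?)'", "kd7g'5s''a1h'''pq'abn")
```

For `fullmatch`, every character of the input must be accounted for by the pattern.
Here the pattern can't cover the whole string, so the call returns None.

None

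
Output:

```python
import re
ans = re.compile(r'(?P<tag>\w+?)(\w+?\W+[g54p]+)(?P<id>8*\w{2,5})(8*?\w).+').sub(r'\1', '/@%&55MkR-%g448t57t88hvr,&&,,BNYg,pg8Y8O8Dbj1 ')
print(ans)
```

/@%&5

Pattern: one or more of a word character (lazy) (captured as 'tag'); then one or more of a word character (lazy), then one or more of a non-word character, then one or more of one of [g54p] (captured); then zero or more of the literal '8', then 2 to 5 of a word character (captured as 'id'); then zero or more of the literal '8' (lazy), then a word character (captured); then one or more of any character.
A non-greedy quantifier consumes as few characters as it can — just enough that the remainder of the pattern still matches from where it stops; whatever follows it matches normally.
Matches: at [4:46] → '55MkR-%g448t57t88hvr,&&,,BNYg,pg8Y8O8Dbj1 '.
The replacement refers to a captured group, so each match is rewritten using its own captured text.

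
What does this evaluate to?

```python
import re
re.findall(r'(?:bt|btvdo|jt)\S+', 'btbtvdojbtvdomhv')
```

Matches: at [0:16] → 'btbtvdojbtvdomhv'.
No capturing groups, so `findall` returns the 1 full match string.

['btbtvdojbtvdomhv']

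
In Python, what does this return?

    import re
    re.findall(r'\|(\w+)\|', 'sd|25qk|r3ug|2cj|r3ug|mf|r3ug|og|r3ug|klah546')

['25qk', '2cj', 'mf', 'og']

Because there's exactly one group, `findall` drops the full match and keeps group 1 from each hit.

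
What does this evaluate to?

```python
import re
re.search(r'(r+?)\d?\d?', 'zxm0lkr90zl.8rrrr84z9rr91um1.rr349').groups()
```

The pattern matches one or more of a literal 'r' (lazy) (captured); then optionally a digit, then optionally a digit.
Unlike `match`, `search` isn't anchored — it looks for the pattern anywhere in the string.
The match spans [6:9] → 'r90'.
Captured: group 1 = 'r'.

('r',)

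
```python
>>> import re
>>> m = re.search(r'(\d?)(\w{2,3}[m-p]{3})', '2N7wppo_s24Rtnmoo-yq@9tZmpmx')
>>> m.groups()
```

The match spans [0:7] → '2N7wppo'.
Captured: group 1 = '2', group 2 = 'N7wppo'.

('2', 'N7wppo')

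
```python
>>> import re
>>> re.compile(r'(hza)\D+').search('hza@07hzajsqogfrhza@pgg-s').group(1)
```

'hza'

This matches a literal 'h', then the literal 'za' (captured); then one or more of a non-digit.
`re.search` tries every starting position until one works.
The match spans [0:4] → 'hza@'.
Captured: group 1 = 'hza'.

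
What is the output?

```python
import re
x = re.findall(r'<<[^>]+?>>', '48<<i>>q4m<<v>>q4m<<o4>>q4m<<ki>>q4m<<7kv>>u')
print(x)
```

No capturing groups, so `findall` returns the 5 full match strings.

['<<i>>', '<<v>>', '<<o4>>', '<<ki>>', '<<7kv>>']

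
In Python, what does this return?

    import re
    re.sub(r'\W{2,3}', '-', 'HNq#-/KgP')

'HNq-KgP'

The pattern matches 2 to 3 of a non-word character.
Matches: at [3:6] → '#-/'.
`sub` substitutes '-' at each match site.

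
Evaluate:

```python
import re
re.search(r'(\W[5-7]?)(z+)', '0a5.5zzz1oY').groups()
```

('.5', 'zzz')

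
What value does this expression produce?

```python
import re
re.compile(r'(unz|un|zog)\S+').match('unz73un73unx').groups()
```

('unz',)

The regex engine tests alternatives in the order written; an earlier branch that matches wins even if a later one would match more.
With `match`, the pattern is implicitly anchored at the beginning.
The match spans [0:12] → 'unz73un73unx'.
Captured: group 1 = 'unz'.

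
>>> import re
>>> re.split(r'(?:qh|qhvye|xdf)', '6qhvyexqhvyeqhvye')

['6', 'vyex', 'vye', 'vye']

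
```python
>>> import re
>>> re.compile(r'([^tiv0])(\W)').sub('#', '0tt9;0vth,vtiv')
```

'0tt#0vt#vtiv'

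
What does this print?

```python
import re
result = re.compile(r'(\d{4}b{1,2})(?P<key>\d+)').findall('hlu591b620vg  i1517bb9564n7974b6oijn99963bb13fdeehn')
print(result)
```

[('1517bb', '9564'), ('7974b', '6'), ('9963bb', '13')]

The pattern matches exactly 4 of a digit, then 1 to 2 of a literal 'b' (captured); then one or more of a digit (captured as 'key').
Matches: at [15:25] match '1517bb9564', groups = ('1517bb', '9564'); at [26:32] match '7974b6', groups = ('7974b', '6'); at [37:45] match '9963bb13', groups = ('9963bb', '13').
With 2 capturing groups, `findall` returns a 2-tuple per match.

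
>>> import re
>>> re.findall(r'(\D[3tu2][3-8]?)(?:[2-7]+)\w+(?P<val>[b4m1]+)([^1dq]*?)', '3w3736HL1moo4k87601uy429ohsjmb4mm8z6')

[('w37', 'm', '')]

Multiple groups make `findall` return tuples — one 3-tuple for the one match.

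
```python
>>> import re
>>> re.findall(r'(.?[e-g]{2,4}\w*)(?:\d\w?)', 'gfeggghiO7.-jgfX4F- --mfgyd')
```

['gfeggghiO', 'jgfX']

The pattern matches optionally any character, then 2 to 4 of a character in [e-g], then zero or more of a word character (captured); then a digit, then optionally a word character (non-capturing group).
Scanning left to right: at [0:10] match 'gfeggghiO7', group 1 = 'gfeggghiO'; at [12:18] match 'jgfX4F', group 1 = 'jgfX'.
One capturing group, so `findall` returns just the captured substring from each match — 2 in all.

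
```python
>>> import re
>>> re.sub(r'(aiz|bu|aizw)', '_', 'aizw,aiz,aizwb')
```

'_w,_,_wb'

Alternation isn't longest-match — the leftmost alternative that fits at this position is chosen.
Matches: at [0:3] → 'aiz'; at [5:8] → 'aiz'; at [9:12] → 'aiz'.
Every occurrence is swapped for '_'.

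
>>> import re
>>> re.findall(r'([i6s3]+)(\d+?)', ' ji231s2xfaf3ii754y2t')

With the lazy modifier that quantifier settles for the fewest repetitions that let the rest of the pattern succeed (the atoms after it are unaffected and can still be greedy).
Multiple groups make `findall` return tuples — one 2-tuple for each match.

[('i', '2'), ('3', '1'), ('s', '2'), ('3ii', '7')]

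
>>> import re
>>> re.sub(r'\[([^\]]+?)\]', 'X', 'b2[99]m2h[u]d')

'b2Xm2hXd'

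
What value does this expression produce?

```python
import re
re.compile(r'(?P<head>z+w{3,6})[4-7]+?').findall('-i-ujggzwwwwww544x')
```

['zwwwwww']

The pattern matches one or more of the literal 'z', then 3 to 6 of the literal 'w' (captured as 'head'); then one or more of a character in [4-7] (lazy).
Scanning left to right: at [7:15] match 'zwwwwww5', group 1 = 'zwwwwww'.
`findall` collects group 1 from the one match (1 total).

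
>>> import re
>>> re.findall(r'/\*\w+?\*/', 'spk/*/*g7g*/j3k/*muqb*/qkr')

Walking the string: at [5:12] → '/*g7g*/'; at [15:23] → '/*muqb*/'.
`findall` yields the raw match text (2 of them) because the pattern has no groups.

['/*g7g*/', '/*muqb*/']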